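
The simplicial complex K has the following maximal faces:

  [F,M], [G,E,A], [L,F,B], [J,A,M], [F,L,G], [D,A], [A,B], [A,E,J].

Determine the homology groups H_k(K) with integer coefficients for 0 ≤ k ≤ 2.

We work with the vertex ordering A < B < D < E < F < G < J < L < M. The simplices of K, each written with vertices in increasing order, are:

  0-simplices (9): A, B, D, E, F, G, J, L, M
  1-simplices (15): AB, AD, AE, AG, AJ, AM, BF, BL, EG, EJ, FG, FL, FM, GL, JM
  2-simplices (5): AEG, AEJ, AJM, BFL, FGL

so the chain groups are C_0 ≅ Z^9, C_1 ≅ Z^15, C_2 ≅ Z^5.

∂_1: C_1 → C_0 is given by ∂[p,q] = [q] − [p].
The 9×15 boundary matrix has rank 8 and Smith normal form diag(1,1,1,1,1,1,1,1).

∂_2: C_2 → C_1 acts by ∂[p,q,r] = [q,r] − [p,r] + [p,q]. For instance
  ∂AJM = JM − AM + AJ,
  ∂BFL = FL − BL + BF.
This gives a 15×5 integer matrix of rank 5; reducing to Smith normal form yields diagonal entries (1,1,1,1,1).

Computing H_k = (kernel of ∂_k) / (image of ∂_{k+1}):

  H_0: rank C_0 − rank ∂_1 = 9 − 8 = 1, and the invariant factors of ∂_1 are all 1, so H_0 ≅ Z.
  H_1: rank ker ∂_1 − rank ∂_2 = (15 − 8) − 5 = 2, and the invariant factors of ∂_2 are all 1, so H_1 ≅ Z^2.
  H_2: rank ker ∂_2 − rank ∂_3 = (5 − 5) − 0 = 0, and there is no ∂_3, so H_2 ≅ 0.

H_0 = Z,  H_1 = Z^2,  H_2 = 0.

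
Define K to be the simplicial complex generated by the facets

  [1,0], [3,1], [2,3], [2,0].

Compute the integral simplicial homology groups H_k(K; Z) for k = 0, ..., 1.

H_0 = Z,  H_1 = Z.

We work with the vertex ordering 0 < 1 < 2 < 3. The simplices of K, each written with vertices in increasing order, are:

  0-simplices (4): [0], [1], [2], [3]
  1-simplices (4): [0,1], [0,2], [1,3], [2,3]

giving chain groups C_0 ≅ Z^4, C_1 ≅ Z^4.

∂_1: C_1 → C_0 sends each edge [p,q] (with p < q) to q − p. For instance
  ∂[2,3] = [3] − [2].
This gives a 4×4 integer matrix of rank 3; reducing to Smith normal form yields diagonal entries (1,1,1).

Now H_k = ker ∂_k / im ∂_{k+1}, so:

  H_0: rank C_0 − rank ∂_1 = 4 − 3 = 1, and the invariant factors of ∂_1 are all 1, so H_0 ≅ Z.
  H_1: rank ker ∂_1 − rank ∂_2 = (4 − 3) − 0 = 1, and there is no ∂_2, so H_1 ≅ Z.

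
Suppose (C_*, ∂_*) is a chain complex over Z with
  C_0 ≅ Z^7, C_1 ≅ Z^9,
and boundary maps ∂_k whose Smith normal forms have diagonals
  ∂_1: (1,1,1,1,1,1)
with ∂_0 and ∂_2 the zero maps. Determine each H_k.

H_0 ≅ Z,  H_1 ≅ Z^3.

H_0: b_0 = 7 − 0 − 6 = 1; torsion from ∂_1 factors > 1: none. So H_0 ≅ Z.
H_1: b_1 = 9 − 6 − 0 = 3; torsion from ∂_2 factors > 1: none. So H_1 ≅ Z^3.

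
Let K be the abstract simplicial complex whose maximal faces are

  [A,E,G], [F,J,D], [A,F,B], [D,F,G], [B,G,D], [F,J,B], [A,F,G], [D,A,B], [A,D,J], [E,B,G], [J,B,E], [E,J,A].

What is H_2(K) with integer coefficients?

Take the total order A < B < D < E < F < G < J on the vertex set. Then K (dimension 2) consists of the simplices:

  0-simplices (7): A, B, D, E, F, G, J
  1-simplices (18): AB, AD, AE, AF, AG, AJ, BD, BE, BF, BG, BJ, DF, DG, DJ, EG, EJ, FG, FJ
  2-simplices (12): ABD, ABF, ADJ, AEG, AEJ, AFG, BDG, BEG, BEJ, BFJ, DFG, DFJ

Hence C_0 ≅ Z^7, C_1 ≅ Z^18, C_2 ≅ Z^12.

Boundary ∂_1: C_1 → C_0 maps an edge to its endpoints' difference, ∂[p,q] = q − p. For instance
  ∂DG = G − D.
This gives a 7×18 integer matrix of rank 6; reducing to Smith normal form yields diagonal entries (1,1,1,1,1,1).

∂_2: C_2 → C_1 acts by ∂[p,q,r] = [q,r] − [p,r] + [p,q]. For instance
  ∂AFG = FG − AG + AF,
  ∂AEG = EG − AG + AE.
This gives a 18×12 integer matrix of rank 12; reducing to Smith normal form yields diagonal entries (1,1,1,1,1,1,1,1,1,1,1,2).

Now H_k = ker ∂_k / im ∂_{k+1}, so:

  H_2: rank ker ∂_2 − rank ∂_3 = (12 − 12) − 0 = 0, and there is no ∂_3, so H_2 ≅ 0.

H_2 ≅ 0.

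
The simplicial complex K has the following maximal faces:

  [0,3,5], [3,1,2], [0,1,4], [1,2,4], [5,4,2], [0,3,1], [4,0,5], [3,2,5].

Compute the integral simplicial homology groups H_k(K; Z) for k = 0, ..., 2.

We work with the vertex ordering 0 < 1 < 2 < 3 < 4 < 5. The simplices of K, each written with vertices in increasing order, are:

  0-simplices (6): [0], [1], [2], [3], [4], [5]
  1-simplices (12): [0,1], [0,3], [0,4], [0,5], [1,2], [1,3], [1,4], [2,3], [2,4], [2,5], [3,5], [4,5]
  2-simplices (8): [0,1,3], [0,1,4], [0,3,5], [0,4,5], [1,2,3], [1,2,4], [2,3,5], [2,4,5]

so the chain groups are C_0 ≅ Z^6, C_1 ≅ Z^12, C_2 ≅ Z^8.

Boundary ∂_1: C_1 → C_0 sends each edge [p,q] (with p < q) to q − p. For instance
  ∂[1,4] = [4] − [1].
The 6×12 boundary matrix has rank 5 and Smith normal form diag(1,1,1,1,1).

The boundary map ∂_2: C_2 → C_1 maps a triangle to the signed sum of its edges. For instance
  ∂[2,4,5] = [4,5] − [2,5] + [2,4],
  ∂[0,1,3] = [1,3] − [0,3] + [0,1].
The resulting 12×8 matrix has rank 7, and its Smith normal form has invariant factors (1,1,1,1,1,1,1).

Now H_k = ker ∂_k / im ∂_{k+1}, so:

  H_0: rank C_0 − rank ∂_1 = 6 − 5 = 1, and the invariant factors of ∂_1 are all 1, so H_0 = Z.
  H_1: rank ker ∂_1 − rank ∂_2 = (12 − 5) − 7 = 0, and the invariant factors of ∂_2 are all 1, so H_1 = 0.
  H_2: rank ker ∂_2 − rank ∂_3 = (8 − 7) − 0 = 1, and there is no ∂_3, so H_2 = Z.

H_0 ≅ Z,  H_1 = 0,  H_2 ≅ Z.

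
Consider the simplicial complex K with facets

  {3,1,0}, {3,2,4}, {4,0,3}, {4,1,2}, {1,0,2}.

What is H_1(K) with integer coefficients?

H_1 ≅ Z.

Fix the vertex order 0 < 1 < 2 < 3 < 4 and write every simplex with vertices in increasing order. Then dim K = 2 and the simplices of K are:

  0-simplices (5): [0], [1], [2], [3], [4]
  1-simplices (10): [0,1], [0,2], [0,3], [0,4], [1,2], [1,3], [1,4], [2,3], [2,4], [3,4]
  2-simplices (5): [0,1,2], [0,1,3], [0,3,4], [1,2,4], [2,3,4]

giving chain groups C_0 ≅ Z^5, C_1 ≅ Z^10, C_2 ≅ Z^5.

The boundary map ∂_1: C_1 → C_0 sends each edge [p,q] (with p < q) to q − p.
This gives a 5×10 integer matrix of rank 4; reducing to Smith normal form yields diagonal entries (1,1,1,1).

Boundary ∂_2: C_2 → C_1 maps a triangle to the signed sum of its edges. For instance
  ∂[0,1,2] = [1,2] − [0,2] + [0,1],
  ∂[0,1,3] = [1,3] − [0,3] + [0,1].
This gives a 10×5 integer matrix of rank 5; reducing to Smith normal form yields diagonal entries (1,1,1,1,1).

Reading off H_k = ker ∂_k / im ∂_{k+1}:

  H_1: rank ker ∂_1 − rank ∂_2 = (10 − 4) − 5 = 1, and the invariant factors of ∂_2 are all 1, so H_1 ≅ Z.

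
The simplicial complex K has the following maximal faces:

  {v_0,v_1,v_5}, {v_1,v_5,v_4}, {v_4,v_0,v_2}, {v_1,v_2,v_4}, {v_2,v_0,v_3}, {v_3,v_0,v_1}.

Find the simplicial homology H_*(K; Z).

We work with the vertex ordering v_0 < v_1 < v_2 < v_3 < v_4 < v_5. The simplices of K, each written with vertices in increasing order, are:

  0-simplices (6): [v_0], [v_1], [v_2], [v_3], [v_4], [v_5]
  1-simplices (12): [v_0,v_1], [v_0,v_2], [v_0,v_3], [v_0,v_4], [v_0,v_5], [v_1,v_2], [v_1,v_3], [v_1,v_4], [v_1,v_5], [v_2,v_3], [v_2,v_4], [v_4,v_5]
  2-simplices (6): [v_0,v_1,v_3], [v_0,v_1,v_5], [v_0,v_2,v_3], [v_0,v_2,v_4], [v_1,v_2,v_4], [v_1,v_4,v_5]

Hence C_0 ≅ Z^6, C_1 ≅ Z^12, C_2 ≅ Z^6.

The boundary map ∂_1: C_1 → C_0 maps an edge to its endpoints' difference, ∂[p,q] = q − p.
The resulting 6×12 matrix has rank 5, and its Smith normal form has invariant factors (1,1,1,1,1).

Boundary ∂_2: C_2 → C_1 sends each 2-simplex [p,q,r] to [q,r] − [p,r] + [p,q]. For instance
  ∂[v_1,v_4,v_5] = [v_4,v_5] − [v_1,v_5] + [v_1,v_4],
  ∂[v_0,v_1,v_3] = [v_1,v_3] − [v_0,v_3] + [v_0,v_1].
This gives a 12×6 integer matrix of rank 6; reducing to Smith normal form yields diagonal entries (1,1,1,1,1,1).

Now H_k = ker ∂_k / im ∂_{k+1}, so:

  H_0: rank C_0 − rank ∂_1 = 6 − 5 = 1, and the invariant factors of ∂_1 are all 1, so H_0 ≅ Z.
  H_1: rank ker ∂_1 − rank ∂_2 = (12 − 5) − 6 = 1, and the invariant factors of ∂_2 are all 1, so H_1 ≅ Z.
  H_2: rank ker ∂_2 − rank ∂_3 = (6 − 6) − 0 = 0, and there is no ∂_3, so H_2 ≅ 0.

(K is a triangulation of the cylinder S^1 x I.)

H_0 = Z,  H_1 = Z,  H_2 = 0.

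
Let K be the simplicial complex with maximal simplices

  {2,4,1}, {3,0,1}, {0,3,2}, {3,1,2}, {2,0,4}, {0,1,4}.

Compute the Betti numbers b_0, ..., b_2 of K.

We work with the vertex ordering 0 < 1 < 2 < 3 < 4. The simplices of K, each written with vertices in increasing order, are:

  0-simplices (5): [0], [1], [2], [3], [4]
  1-simplices (9): [0,1], [0,2], [0,3], [0,4], [1,2], [1,3], [1,4], [2,3], [2,4]
  2-simplices (6): [0,1,3], [0,1,4], [0,2,3], [0,2,4], [1,2,3], [1,2,4]

Hence C_0 ≅ Z^5, C_1 ≅ Z^9, C_2 ≅ Z^6.

Boundary ∂_1: C_1 → C_0 maps an edge to its endpoints' difference, ∂[p,q] = q − p.
The resulting 5×9 matrix has rank 4, and its Smith normal form has invariant factors (1,1,1,1).

∂_2: C_2 → C_1 maps a triangle to the signed sum of its edges. For instance
  ∂[0,1,4] = [1,4] − [0,4] + [0,1],
  ∂[0,2,4] = [2,4] − [0,4] + [0,2].
As a 9×6 matrix over Z this has rank 5, with invariant factors (1,1,1,1,1).

From H_k ≅ ker(∂_k) / im(∂_{k+1}) we obtain:

  H_0: rank C_0 − rank ∂_1 = 5 − 4 = 1, and the invariant factors of ∂_1 are all 1, so H_0 ≅ Z.
  H_1: rank ker ∂_1 − rank ∂_2 = (9 − 4) − 5 = 0, and the invariant factors of ∂_2 are all 1, so H_1 ≅ 0.
  H_2: rank ker ∂_2 − rank ∂_3 = (6 − 5) − 0 = 1, and there is no ∂_3, so H_2 ≅ Z.

Hence the Betti numbers are b_0 = 1, b_1 = 0, b_2 = 1.

b_0 = 1, b_1 = 0, b_2 = 1.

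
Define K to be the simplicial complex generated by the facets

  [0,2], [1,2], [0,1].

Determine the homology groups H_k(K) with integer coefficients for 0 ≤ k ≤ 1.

H_0 ≅ Z,  H_1 ≅ Z.

Order the vertices as 0 < 1 < 2. Listing each simplex with vertices in this order, K has dimension 1 with simplices:

  0-simplices (3): [0], [1], [2]
  1-simplices (3): [0,1], [0,2], [1,2]

giving chain groups C_0 ≅ Z^3, C_1 ≅ Z^3.

∂_1: C_1 → C_0 is given by ∂[p,q] = [q] − [p].
The resulting 3×3 matrix has rank 2, and its Smith normal form has invariant factors (1,1).

Computing H_k = (kernel of ∂_k) / (image of ∂_{k+1}):

  H_0: rank C_0 − rank ∂_1 = 3 − 2 = 1, and the invariant factors of ∂_1 are all 1, so H_0 = Z.
  H_1: rank ker ∂_1 − rank ∂_2 = (3 − 2) − 0 = 1, and there is no ∂_2, so H_1 = Z.

As a check, the Euler characteristic is 3 − 3 = 0, which agrees with 1 − 1 = 0.
(K is a triangulation of the circle S^1.)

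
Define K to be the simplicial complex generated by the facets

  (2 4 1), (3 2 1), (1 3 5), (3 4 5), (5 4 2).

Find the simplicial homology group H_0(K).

H_0 = Z.

Order the vertices as 1 < 2 < 3 < 4 < 5. Listing each simplex with vertices in this order, K has dimension 2 with simplices:

  0-simplices (5): [1], [2], [3], [4], [5]
  1-simplices (10): [1,2], [1,3], [1,4], [1,5], [2,3], [2,4], [2,5], [3,4], [3,5], [4,5]
  2-simplices (5): [1,2,3], [1,2,4], [1,3,5], [2,4,5], [3,4,5]

so the chain groups are C_0 ≅ Z^5, C_1 ≅ Z^10, C_2 ≅ Z^5.

∂_1: C_1 → C_0 sends each edge [p,q] (with p < q) to q − p.
The 5×10 boundary matrix has rank 4 and Smith normal form diag(1,1,1,1).

Boundary ∂_2: C_2 → C_1 sends each 2-simplex [p,q,r] to [q,r] − [p,r] + [p,q]. For instance
  ∂[1,2,4] = [2,4] − [1,4] + [1,2],
  ∂[3,4,5] = [4,5] − [3,5] + [3,4].
The resulting 10×5 matrix has rank 5, and its Smith normal form has invariant factors (1,1,1,1,1).

Computing H_k = (kernel of ∂_k) / (image of ∂_{k+1}):

  H_0: rank C_0 − rank ∂_1 = 5 − 4 = 1, and the invariant factors of ∂_1 are all 1, so H_0 ≅ Z.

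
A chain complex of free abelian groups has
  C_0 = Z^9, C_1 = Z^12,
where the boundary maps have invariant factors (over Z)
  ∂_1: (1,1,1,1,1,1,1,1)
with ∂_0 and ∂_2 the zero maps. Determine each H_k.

H_0 ≅ Z,  H_1 ≅ Z^4.

H_0: b_0 = 9 − 0 − 8 = 1; torsion from ∂_1 factors > 1: none. So H_0 ≅ Z.
H_1: b_1 = 12 − 8 − 0 = 4; torsion from ∂_2 factors > 1: none. So H_1 ≅ Z^4.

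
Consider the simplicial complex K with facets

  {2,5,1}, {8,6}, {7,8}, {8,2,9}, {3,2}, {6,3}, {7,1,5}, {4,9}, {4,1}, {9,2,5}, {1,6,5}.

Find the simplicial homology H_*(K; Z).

H_0 ≅ Z,  H_1 ≅ Z^4,  H_2 = 0.

We work with the vertex ordering 1 < 2 < 3 < 4 < 5 < 6 < 7 < 8 < 9. The simplices of K, each written with vertices in increasing order, are:

  0-simplices (9): [1], [2], [3], [4], [5], [6], [7], [8], [9]
  1-simplices (17): [1,2], [1,4], [1,5], [1,6], [1,7], [2,3], [2,5], [2,8], [2,9], [3,6], [4,9], [5,6], [5,7], [5,9], [6,8], [7,8], [8,9]
  2-simplices (5): [1,2,5], [1,5,6], [1,5,7], [2,5,9], [2,8,9]

so the chain groups are C_0 ≅ Z^9, C_1 ≅ Z^17, C_2 ≅ Z^5.

∂_1: C_1 → C_0 maps an edge to its endpoints' difference, ∂[p,q] = q − p. For instance
  ∂[1,7] = [7] − [1].
As a 9×17 matrix over Z this has rank 8, with invariant factors (1,1,1,1,1,1,1,1).

The boundary map ∂_2: C_2 → C_1 acts by ∂[p,q,r] = [q,r] − [p,r] + [p,q]. For instance
  ∂[1,2,5] = [2,5] − [1,5] + [1,2],
  ∂[2,8,9] = [8,9] − [2,9] + [2,8].
As a 17×5 matrix over Z this has rank 5, with invariant factors (1,1,1,1,1).

Reading off H_k = ker ∂_k / im ∂_{k+1}:

  H_0: rank C_0 − rank ∂_1 = 9 − 8 = 1, and the invariant factors of ∂_1 are all 1, so H_0 ≅ Z.
  H_1: rank ker ∂_1 − rank ∂_2 = (17 − 8) − 5 = 4, and the invariant factors of ∂_2 are all 1, so H_1 ≅ Z^4.
  H_2: rank ker ∂_2 − rank ∂_3 = (5 − 5) − 0 = 0, and there is no ∂_3, so H_2 ≅ 0.

As a check, the Euler characteristic is 9 − 17 + 5 = -3, which agrees with 1 − 4 + 0 = -3.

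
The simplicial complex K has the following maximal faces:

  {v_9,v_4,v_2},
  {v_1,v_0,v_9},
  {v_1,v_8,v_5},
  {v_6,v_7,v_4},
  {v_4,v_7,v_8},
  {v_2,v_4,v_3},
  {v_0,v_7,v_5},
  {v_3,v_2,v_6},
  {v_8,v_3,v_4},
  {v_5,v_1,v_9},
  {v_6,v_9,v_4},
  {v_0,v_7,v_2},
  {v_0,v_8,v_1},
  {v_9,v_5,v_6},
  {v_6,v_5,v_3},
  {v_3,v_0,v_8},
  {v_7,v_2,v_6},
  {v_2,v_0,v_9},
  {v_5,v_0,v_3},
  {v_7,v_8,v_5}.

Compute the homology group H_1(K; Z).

H_1 ≅ Z ⊕ Z/2.

K has 10 vertices, 30 edges, 20 triangles.
rank ∂_1 = 9, rank ∂_2 = 20 ⇒ b_1 = 30 − 9 − 20 = 1; ∂_2 has invariant factor(s) [2] giving torsion. So H_1 = Z ⊕ Z/2.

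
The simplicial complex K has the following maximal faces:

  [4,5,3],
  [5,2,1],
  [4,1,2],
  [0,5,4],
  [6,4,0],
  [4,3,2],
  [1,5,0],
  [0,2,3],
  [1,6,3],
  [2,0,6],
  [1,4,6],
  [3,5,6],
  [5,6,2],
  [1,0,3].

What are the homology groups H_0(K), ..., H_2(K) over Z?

Take the total order 0 < 1 < 2 < 3 < 4 < 5 < 6 on the vertex set. Then K (dimension 2) consists of the simplices:

  0-simplices (7): [0], [1], [2], [3], [4], [5], [6]
  1-simplices (21): [0,1], [0,2], [0,3], [0,4], [0,5], [0,6], [1,2], [1,3], [1,4], [1,5], [1,6], [2,3], [2,4], [2,5], [2,6], [3,4], [3,5], [3,6], [4,5], [4,6], [5,6]
  2-simplices (14): [0,1,3], [0,1,5], [0,2,3], [0,2,6], [0,4,5], [0,4,6], [1,2,4], [1,2,5], [1,3,6], [1,4,6], [2,3,4], [2,5,6], [3,4,5], [3,5,6]

giving chain groups C_0 ≅ Z^7, C_1 ≅ Z^21, C_2 ≅ Z^14.

∂_1: C_1 → C_0 is given by ∂[p,q] = [q] − [p]. For instance
  ∂[4,5] = [5] − [4].
This gives a 7×21 integer matrix of rank 6; reducing to Smith normal form yields diagonal entries (1,1,1,1,1,1).

The boundary map ∂_2: C_2 → C_1 acts by ∂[p,q,r] = [q,r] − [p,r] + [p,q]. For instance
  ∂[1,2,4] = [2,4] − [1,4] + [1,2],
  ∂[1,4,6] = [4,6] − [1,6] + [1,4].
This gives a 21×14 integer matrix of rank 13; reducing to Smith normal form yields diagonal entries (1,1,1,1,1,1,1,1,1,1,1,1,1).

Computing H_k = (kernel of ∂_k) / (image of ∂_{k+1}):

  H_0: rank C_0 − rank ∂_1 = 7 − 6 = 1, and the invariant factors of ∂_1 are all 1, so H_0 ≅ Z.
  H_1: rank ker ∂_1 − rank ∂_2 = (21 − 6) − 13 = 2, and the invariant factors of ∂_2 are all 1, so H_1 ≅ Z^2.
  H_2: rank ker ∂_2 − rank ∂_3 = (14 − 13) − 0 = 1, and there is no ∂_3, so H_2 ≅ Z.

H_0 = Z,  H_1 = Z^2,  H_2 = Z.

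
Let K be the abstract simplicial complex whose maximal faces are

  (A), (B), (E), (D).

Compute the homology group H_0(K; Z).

Take the total order A < B < D < E on the vertex set. Then K (dimension 0) consists of the simplices:

  0-simplices (4): A, B, D, E

so the chain groups are C_0 ≅ Z^4.

From H_k ≅ ker(∂_k) / im(∂_{k+1}) we obtain:

  H_0: rank C_0 − rank ∂_1 = 4 − 0 = 4, and there is no ∂_1, so H_0 = Z^4.

(K is a triangulation of a set of 4 points.)

H_0 = Z^4.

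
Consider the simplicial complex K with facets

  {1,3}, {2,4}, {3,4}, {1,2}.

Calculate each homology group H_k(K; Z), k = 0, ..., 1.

Order the vertices as 1 < 2 < 3 < 4. Listing each simplex with vertices in this order, K has dimension 1 with simplices:

  0-simplices (4): [1], [2], [3], [4]
  1-simplices (4): [1,2], [1,3], [2,4], [3,4]

Hence C_0 ≅ Z^4, C_1 ≅ Z^4.

The boundary map ∂_1: C_1 → C_0 maps an edge to its endpoints' difference, ∂[p,q] = q − p. For instance
  ∂[3,4] = [4] − [3].
As a 4×4 matrix over Z this has rank 3, with invariant factors (1,1,1).

Computing H_k = (kernel of ∂_k) / (image of ∂_{k+1}):

  H_0: rank C_0 − rank ∂_1 = 4 − 3 = 1, and the invariant factors of ∂_1 are all 1, so H_0 ≅ Z.
  H_1: rank ker ∂_1 − rank ∂_2 = (4 − 3) − 0 = 1, and there is no ∂_2, so H_1 ≅ Z.

As a check, the Euler characteristic is 4 − 4 = 0, which agrees with 1 − 1 = 0.

H_0 ≅ Z,  H_1 ≅ Z.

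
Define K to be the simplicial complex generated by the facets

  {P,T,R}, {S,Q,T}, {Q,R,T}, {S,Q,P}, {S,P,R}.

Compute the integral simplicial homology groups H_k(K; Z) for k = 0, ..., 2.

Order the vertices as P < Q < R < S < T. Listing each simplex with vertices in this order, K has dimension 2 with simplices:

  0-simplices (5): P, Q, R, S, T
  1-simplices (10): PQ, PR, PS, PT, QR, QS, QT, RS, RT, ST
  2-simplices (5): PQS, PRS, PRT, QRT, QST

so the chain groups are C_0 ≅ Z^5, C_1 ≅ Z^10, C_2 ≅ Z^5.

The boundary map ∂_1: C_1 → C_0 is given by ∂[p,q] = [q] − [p]. For instance
  ∂PR = R − P.
This gives a 5×10 integer matrix of rank 4; reducing to Smith normal form yields diagonal entries (1,1,1,1).

The boundary map ∂_2: C_2 → C_1 sends each 2-simplex [p,q,r] to [q,r] − [p,r] + [p,q]. For instance
  ∂QST = ST − QT + QS,
  ∂PRT = RT − PT + PR.
The resulting 10×5 matrix has rank 5, and its Smith normal form has invariant factors (1,1,1,1,1).

Reading off H_k = ker ∂_k / im ∂_{k+1}:

  H_0: rank C_0 − rank ∂_1 = 5 − 4 = 1, and the invariant factors of ∂_1 are all 1, so H_0 ≅ Z.
  H_1: rank ker ∂_1 − rank ∂_2 = (10 − 4) − 5 = 1, and the invariant factors of ∂_2 are all 1, so H_1 ≅ Z.
  H_2: rank ker ∂_2 − rank ∂_3 = (5 − 5) − 0 = 0, and there is no ∂_3, so H_2 ≅ 0.

H_0 ≅ Z,  H_1 ≅ Z,  H_2 = 0.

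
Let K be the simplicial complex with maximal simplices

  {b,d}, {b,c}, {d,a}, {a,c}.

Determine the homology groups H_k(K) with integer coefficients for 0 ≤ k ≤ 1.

Fix the vertex order a < b < c < d and write every simplex with vertices in increasing order. Then dim K = 1 and the simplices of K are:

  0-simplices (4): a, b, c, d
  1-simplices (4): ac, ad, bc, bd

Hence C_0 ≅ Z^4, C_1 ≅ Z^4.

The boundary map ∂_1: C_1 → C_0 maps an edge to its endpoints' difference, ∂[p,q] = q − p. For instance
  ∂bc = c − b.
The 4×4 boundary matrix has rank 3 and Smith normal form diag(1,1,1).

From H_k ≅ ker(∂_k) / im(∂_{k+1}) we obtain:

  H_0: rank C_0 − rank ∂_1 = 4 − 3 = 1, and the invariant factors of ∂_1 are all 1, so H_0 = Z.
  H_1: rank ker ∂_1 − rank ∂_2 = (4 − 3) − 0 = 1, and there is no ∂_2, so H_1 = Z.

(K is a triangulation of the circle S^1.)

H_0 = Z,  H_1 = Z.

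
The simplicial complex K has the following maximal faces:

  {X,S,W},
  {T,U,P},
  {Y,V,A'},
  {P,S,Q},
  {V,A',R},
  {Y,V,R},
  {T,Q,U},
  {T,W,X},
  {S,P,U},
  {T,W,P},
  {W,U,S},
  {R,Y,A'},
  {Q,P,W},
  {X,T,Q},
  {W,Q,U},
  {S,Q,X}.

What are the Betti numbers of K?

K has 11 vertices, 24 edges, 16 triangles.
rank ∂_0 = 0, rank ∂_1 = 9 ⇒ b_0 = 11 − 0 − 9 = 2; all invariant factors of ∂_1 are 1 so no torsion. So H_0 ≅ Z^2.
rank ∂_1 = 9, rank ∂_2 = 15 ⇒ b_1 = 24 − 9 − 15 = 0; ∂_2 has invariant factor(s) [2] giving torsion. So H_1 ≅ Z/2Z.
rank ∂_2 = 15, rank ∂_3 = 0 ⇒ b_2 = 16 − 15 − 0 = 1. So H_2 ≅ Z.

b_0 = 2, b_1 = 0, b_2 = 1.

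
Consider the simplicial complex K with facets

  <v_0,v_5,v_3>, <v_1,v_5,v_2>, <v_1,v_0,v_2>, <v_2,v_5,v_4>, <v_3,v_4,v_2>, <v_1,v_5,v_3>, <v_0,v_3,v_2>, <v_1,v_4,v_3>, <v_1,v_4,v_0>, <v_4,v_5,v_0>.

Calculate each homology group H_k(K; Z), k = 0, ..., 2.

H_0 = Z,  H_1 = Z/2,  H_2 = 0.

Order the vertices as v_0 < v_1 < v_2 < v_3 < v_4 < v_5. Listing each simplex with vertices in this order, K has dimension 2 with simplices:

  0-simplices (6): [v_0], [v_1], [v_2], [v_3], [v_4], [v_5]
  1-simplices (15): (15 of them)
  2-simplices (10): [v_0,v_1,v_2], [v_0,v_1,v_4], [v_0,v_2,v_3], [v_0,v_3,v_5], [v_0,v_4,v_5], [v_1,v_2,v_5], [v_1,v_3,v_4], [v_1,v_3,v_5], [v_2,v_3,v_4], [v_2,v_4,v_5]

Hence C_0 ≅ Z^6, C_1 ≅ Z^15, C_2 ≅ Z^10.

Boundary ∂_1: C_1 → C_0 sends each edge [p,q] (with p < q) to q − p. For instance
  ∂[v_0,v_4] = [v_4] − [v_0].
The resulting 6×15 matrix has rank 5, and its Smith normal form has invariant factors (1,1,1,1,1).

The boundary map ∂_2: C_2 → C_1 sends each 2-simplex [p,q,r] to [q,r] − [p,r] + [p,q]. For instance
  ∂[v_2,v_3,v_4] = [v_3,v_4] − [v_2,v_4] + [v_2,v_3],
  ∂[v_0,v_1,v_2] = [v_1,v_2] − [v_0,v_2] + [v_0,v_1].
The 15×10 boundary matrix has rank 10 and Smith normal form diag(1,1,1,1,1,1,1,1,1,2).

Computing H_k = (kernel of ∂_k) / (image of ∂_{k+1}):

  H_0: rank C_0 − rank ∂_1 = 6 − 5 = 1, and the invariant factors of ∂_1 are all 1, so H_0 = Z.
  H_1: rank ker ∂_1 − rank ∂_2 = (15 − 5) − 10 = 0, and ∂_2 has invariant factor 2 > 1, so H_1 = Z/2.
  H_2: rank ker ∂_2 − rank ∂_3 = (10 − 10) − 0 = 0, and there is no ∂_3, so H_2 = 0.

(K is a triangulation of the real projective plane RP^2.)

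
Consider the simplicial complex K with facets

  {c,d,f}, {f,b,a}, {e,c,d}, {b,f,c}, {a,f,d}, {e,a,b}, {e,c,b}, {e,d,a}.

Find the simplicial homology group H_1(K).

Fix the vertex order a < b < c < d < e < f and write every simplex with vertices in increasing order. Then dim K = 2 and the simplices of K are:

  0-simplices (6): a, b, c, d, e, f
  1-simplices (12): ab, ad, ae, af, bc, be, bf, cd, ce, cf, de, df
  2-simplices (8): abe, abf, ade, adf, bce, bcf, cde, cdf

giving chain groups C_0 ≅ Z^6, C_1 ≅ Z^12, C_2 ≅ Z^8.

Boundary ∂_1: C_1 → C_0 maps an edge to its endpoints' difference, ∂[p,q] = q − p.
The 6×12 boundary matrix has rank 5 and Smith normal form diag(1,1,1,1,1).

Boundary ∂_2: C_2 → C_1 sends each 2-simplex [p,q,r] to [q,r] − [p,r] + [p,q]. For instance
  ∂abe = be − ae + ab,
  ∂adf = df − af + ad.
The resulting 12×8 matrix has rank 7, and its Smith normal form has invariant factors (1,1,1,1,1,1,1).

Now H_k = ker ∂_k / im ∂_{k+1}, so:

  H_1: rank ker ∂_1 − rank ∂_2 = (12 − 5) − 7 = 0, and the invariant factors of ∂_2 are all 1, so H_1 = 0.

(K is a triangulation of the 2-sphere S^2.)

H_1 = 0.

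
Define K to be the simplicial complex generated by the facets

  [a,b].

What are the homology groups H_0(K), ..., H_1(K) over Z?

We work with the vertex ordering a < b. The simplices of K, each written with vertices in increasing order, are:

  0-simplices (2): a, b
  1-simplices (1): ab

giving chain groups C_0 ≅ Z^2, C_1 ≅ Z^1.

Boundary ∂_1: C_1 → C_0 sends each edge [p,q] (with p < q) to q − p.
The 2×1 boundary matrix has rank 1 and Smith normal form diag(1).

From H_k ≅ ker(∂_k) / im(∂_{k+1}) we obtain:

  H_0: rank C_0 − rank ∂_1 = 2 − 1 = 1, and the invariant factors of ∂_1 are all 1, so H_0 ≅ Z.
  H_1: rank ker ∂_1 − rank ∂_2 = (1 − 1) − 0 = 0, and there is no ∂_2, so H_1 ≅ 0.

As a check, the Euler characteristic is 2 − 1 = 1, which agrees with 1 − 0 = 1.

H_0 = Z,  H_1 = 0.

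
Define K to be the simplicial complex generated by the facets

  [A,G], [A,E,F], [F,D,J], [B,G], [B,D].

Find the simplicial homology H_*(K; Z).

Fix the vertex order A < B < D < E < F < G < J and write every simplex with vertices in increasing order. Then dim K = 2 and the simplices of K are:

  0-simplices (7): A, B, D, E, F, G, J
  1-simplices (9): AE, AF, AG, BD, BG, DF, DJ, EF, FJ
  2-simplices (2): AEF, DFJ

giving chain groups C_0 ≅ Z^7, C_1 ≅ Z^9, C_2 ≅ Z^2.

The boundary map ∂_1: C_1 → C_0 maps an edge to its endpoints' difference, ∂[p,q] = q − p.
As a 7×9 matrix over Z this has rank 6, with invariant factors (1,1,1,1,1,1).

∂_2: C_2 → C_1 acts by ∂[p,q,r] = [q,r] − [p,r] + [p,q]. For instance
  ∂AEF = EF − AF + AE,
  ∂DFJ = FJ − DJ + DF.
The resulting 9×2 matrix has rank 2, and its Smith normal form has invariant factors (1,1).

Now H_k = ker ∂_k / im ∂_{k+1}, so:

  H_0: rank C_0 − rank ∂_1 = 7 − 6 = 1, and the invariant factors of ∂_1 are all 1, so H_0 ≅ Z.
  H_1: rank ker ∂_1 − rank ∂_2 = (9 − 6) − 2 = 1, and the invariant factors of ∂_2 are all 1, so H_1 ≅ Z.
  H_2: rank ker ∂_2 − rank ∂_3 = (2 − 2) − 0 = 0, and there is no ∂_3, so H_2 ≅ 0.

As a check, the Euler characteristic is 7 − 9 + 2 = 0, which agrees with 1 − 1 + 0 = 0.

H_0 = Z,  H_1 = Z,  H_2 = 0.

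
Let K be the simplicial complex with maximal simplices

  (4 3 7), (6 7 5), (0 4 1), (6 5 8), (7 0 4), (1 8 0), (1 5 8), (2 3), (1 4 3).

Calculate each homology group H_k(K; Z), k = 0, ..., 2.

H_0 = Z,  H_1 = Z,  H_2 = 0.

Take the total order 0 < 1 < 2 < 3 < 4 < 5 < 6 < 7 < 8 on the vertex set. Then K (dimension 2) consists of the simplices:

  0-simplices (9): [0], [1], [2], [3], [4], [5], [6], [7], [8]
  1-simplices (17): [0,1], [0,4], [0,7], [0,8], [1,3], [1,4], [1,5], [1,8], [2,3], [3,4], [3,7], [4,7], [5,6], [5,7], [5,8], [6,7], [6,8]
  2-simplices (8): [0,1,4], [0,1,8], [0,4,7], [1,3,4], [1,5,8], [3,4,7], [5,6,7], [5,6,8]

giving chain groups C_0 ≅ Z^9, C_1 ≅ Z^17, C_2 ≅ Z^8.

The boundary map ∂_1: C_1 → C_0 is given by ∂[p,q] = [q] − [p]. For instance
  ∂[1,4] = [4] − [1].
As a 9×17 matrix over Z this has rank 8, with invariant factors (1,1,1,1,1,1,1,1).

Boundary ∂_2: C_2 → C_1 acts by ∂[p,q,r] = [q,r] − [p,r] + [p,q]. For instance
  ∂[0,4,7] = [4,7] − [0,7] + [0,4],
  ∂[5,6,8] = [6,8] − [5,8] + [5,6].
As a 17×8 matrix over Z this has rank 8, with invariant factors (1,1,1,1,1,1,1,1).

Computing H_k = (kernel of ∂_k) / (image of ∂_{k+1}):

  H_0: rank C_0 − rank ∂_1 = 9 − 8 = 1, and the invariant factors of ∂_1 are all 1, so H_0 ≅ Z.
  H_1: rank ker ∂_1 − rank ∂_2 = (17 − 8) − 8 = 1, and the invariant factors of ∂_2 are all 1, so H_1 ≅ Z.
  H_2: rank ker ∂_2 − rank ∂_3 = (8 − 8) − 0 = 0, and there is no ∂_3, so H_2 ≅ 0.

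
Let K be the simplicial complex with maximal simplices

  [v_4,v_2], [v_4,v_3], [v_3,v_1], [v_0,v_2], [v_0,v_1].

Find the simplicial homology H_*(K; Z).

H_0 ≅ Z,  H_1 ≅ Z.

Order the vertices as v_0 < v_1 < v_2 < v_3 < v_4. Listing each simplex with vertices in this order, K has dimension 1 with simplices:

  0-simplices (5): [v_0], [v_1], [v_2], [v_3], [v_4]
  1-simplices (5): [v_0,v_1], [v_0,v_2], [v_1,v_3], [v_2,v_4], [v_3,v_4]

so the chain groups are C_0 ≅ Z^5, C_1 ≅ Z^5.

The boundary map ∂_1: C_1 → C_0 is given by ∂[p,q] = [q] − [p].
This gives a 5×5 integer matrix of rank 4; reducing to Smith normal form yields diagonal entries (1,1,1,1).

Now H_k = ker ∂_k / im ∂_{k+1}, so:

  H_0: rank C_0 − rank ∂_1 = 5 − 4 = 1, and the invariant factors of ∂_1 are all 1, so H_0 ≅ Z.
  H_1: rank ker ∂_1 − rank ∂_2 = (5 − 4) − 0 = 1, and there is no ∂_2, so H_1 ≅ Z.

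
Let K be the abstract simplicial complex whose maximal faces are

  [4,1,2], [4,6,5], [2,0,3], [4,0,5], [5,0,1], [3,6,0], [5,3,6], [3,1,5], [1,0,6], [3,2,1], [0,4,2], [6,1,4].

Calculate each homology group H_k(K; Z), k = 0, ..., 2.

H_0 = Z,  H_1 = Z/2,  H_2 = 0.

Order the vertices as 0 < 1 < 2 < 3 < 4 < 5 < 6. Listing each simplex with vertices in this order, K has dimension 2 with simplices:

  0-simplices (7): [0], [1], [2], [3], [4], [5], [6]
  1-simplices (18): [0,1], [0,2], [0,3], [0,4], [0,5], [0,6], [1,2], [1,3], [1,4], [1,5], [1,6], [2,3], [2,4], [3,5], [3,6], [4,5], [4,6], [5,6]
  2-simplices (12): [0,1,5], [0,1,6], [0,2,3], [0,2,4], [0,3,6], [0,4,5], [1,2,3], [1,2,4], [1,3,5], [1,4,6], [3,5,6], [4,5,6]

so the chain groups are C_0 ≅ Z^7, C_1 ≅ Z^18, C_2 ≅ Z^12.

∂_1: C_1 → C_0 is given by ∂[p,q] = [q] − [p]. For instance
  ∂[1,4] = [4] − [1].
The 7×18 boundary matrix has rank 6 and Smith normal form diag(1,1,1,1,1,1).

The boundary map ∂_2: C_2 → C_1 maps a triangle to the signed sum of its edges. For instance
  ∂[0,1,6] = [1,6] − [0,6] + [0,1],
  ∂[0,2,4] = [2,4] − [0,4] + [0,2].
The resulting 18×12 matrix has rank 12, and its Smith normal form has invariant factors (1,1,1,1,1,1,1,1,1,1,1,2).

Now H_k = ker ∂_k / im ∂_{k+1}, so:

  H_0: rank C_0 − rank ∂_1 = 7 − 6 = 1, and the invariant factors of ∂_1 are all 1, so H_0 ≅ Z.
  H_1: rank ker ∂_1 − rank ∂_2 = (18 − 6) − 12 = 0, and ∂_2 has invariant factor 2 > 1, so H_1 ≅ Z/2.
  H_2: rank ker ∂_2 − rank ∂_3 = (12 − 12) − 0 = 0, and there is no ∂_3, so H_2 ≅ 0.

(K is a triangulation of the real projective plane RP^2.)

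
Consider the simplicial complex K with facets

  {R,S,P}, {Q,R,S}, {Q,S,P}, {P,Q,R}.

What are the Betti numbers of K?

K has 4 vertices, 6 edges, 4 triangles.
rank ∂_0 = 0, rank ∂_1 = 3 ⇒ b_0 = 4 − 0 − 3 = 1; all invariant factors of ∂_1 are 1 so no torsion. So H_0 ≅ Z.
rank ∂_1 = 3, rank ∂_2 = 3 ⇒ b_1 = 6 − 3 − 3 = 0; all invariant factors of ∂_2 are 1 so no torsion. So H_1 ≅ 0.
rank ∂_2 = 3, rank ∂_3 = 0 ⇒ b_2 = 4 − 3 − 0 = 1. So H_2 ≅ Z.

b_0 = 1, b_1 = 0, b_2 = 1.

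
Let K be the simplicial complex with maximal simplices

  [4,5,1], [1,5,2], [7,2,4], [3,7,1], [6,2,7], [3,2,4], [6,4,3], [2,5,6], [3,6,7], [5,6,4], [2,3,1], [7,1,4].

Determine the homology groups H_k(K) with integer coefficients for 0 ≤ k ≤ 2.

H_0 = Z,  H_1 = Z/2,  H_2 = 0.

Take the total order 1 < 2 < 3 < 4 < 5 < 6 < 7 on the vertex set. Then K (dimension 2) consists of the simplices:

  0-simplices (7): [1], [2], [3], [4], [5], [6], [7]
  1-simplices (18): [1,2], [1,3], [1,4], [1,5], [1,7], [2,3], [2,4], [2,5], [2,6], [2,7], [3,4], [3,6], [3,7], [4,5], [4,6], [4,7], [5,6], [6,7]
  2-simplices (12): [1,2,3], [1,2,5], [1,3,7], [1,4,5], [1,4,7], [2,3,4], [2,4,7], [2,5,6], [2,6,7], [3,4,6], [3,6,7], [4,5,6]

so the chain groups are C_0 ≅ Z^7, C_1 ≅ Z^18, C_2 ≅ Z^12.

∂_1: C_1 → C_0 is given by ∂[p,q] = [q] − [p]. For instance
  ∂[3,4] = [4] − [3].
The 7×18 boundary matrix has rank 6 and Smith normal form diag(1,1,1,1,1,1).

The boundary map ∂_2: C_2 → C_1 acts by ∂[p,q,r] = [q,r] − [p,r] + [p,q]. For instance
  ∂[2,3,4] = [3,4] − [2,4] + [2,3],
  ∂[3,6,7] = [6,7] − [3,7] + [3,6].
As a 18×12 matrix over Z this has rank 12, with invariant factors (1,1,1,1,1,1,1,1,1,1,1,2).

Computing H_k = (kernel of ∂_k) / (image of ∂_{k+1}):

  H_0: rank C_0 − rank ∂_1 = 7 − 6 = 1, and the invariant factors of ∂_1 are all 1, so H_0 ≅ Z.
  H_1: rank ker ∂_1 − rank ∂_2 = (18 − 6) − 12 = 0, and ∂_2 has invariant factor 2 > 1, so H_1 ≅ Z/2.
  H_2: rank ker ∂_2 − rank ∂_3 = (12 − 12) − 0 = 0, and there is no ∂_3, so H_2 ≅ 0.

As a check, the Euler characteristic is 7 − 18 + 12 = 1, which agrees with 1 − 0 + 0 = 1.
(K is a triangulation of the real projective plane RP^2.)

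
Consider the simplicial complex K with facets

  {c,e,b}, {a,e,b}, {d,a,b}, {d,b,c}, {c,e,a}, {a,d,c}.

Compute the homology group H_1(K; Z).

H_1 = 0.

Take the total order a < b < c < d < e on the vertex set. Then K (dimension 2) consists of the simplices:

  0-simplices (5): a, b, c, d, e
  1-simplices (9): ab, ac, ad, ae, bc, bd, be, cd, ce
  2-simplices (6): abd, abe, acd, ace, bcd, bce

so the chain groups are C_0 ≅ Z^5, C_1 ≅ Z^9, C_2 ≅ Z^6.

Boundary ∂_1: C_1 → C_0 is given by ∂[p,q] = [q] − [p].
The resulting 5×9 matrix has rank 4, and its Smith normal form has invariant factors (1,1,1,1).

Boundary ∂_2: C_2 → C_1 acts by ∂[p,q,r] = [q,r] − [p,r] + [p,q]. For instance
  ∂abe = be − ae + ab,
  ∂acd = cd − ad + ac.
As a 9×6 matrix over Z this has rank 5, with invariant factors (1,1,1,1,1).

Now H_k = ker ∂_k / im ∂_{k+1}, so:

  H_1: rank ker ∂_1 − rank ∂_2 = (9 − 4) − 5 = 0, and the invariant factors of ∂_2 are all 1, so H_1 = 0.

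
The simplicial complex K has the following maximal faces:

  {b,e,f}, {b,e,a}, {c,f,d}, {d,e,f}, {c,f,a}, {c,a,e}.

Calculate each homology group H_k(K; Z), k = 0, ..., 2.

We work with the vertex ordering a < b < c < d < e < f. The simplices of K, each written with vertices in increasing order, are:

  0-simplices (6): a, b, c, d, e, f
  1-simplices (12): ab, ac, ae, af, be, bf, cd, ce, cf, de, df, ef
  2-simplices (6): abe, ace, acf, bef, cdf, def

giving chain groups C_0 ≅ Z^6, C_1 ≅ Z^12, C_2 ≅ Z^6.

The boundary map ∂_1: C_1 → C_0 maps an edge to its endpoints' difference, ∂[p,q] = q − p.
As a 6×12 matrix over Z this has rank 5, with invariant factors (1,1,1,1,1).

The boundary map ∂_2: C_2 → C_1 acts by ∂[p,q,r] = [q,r] − [p,r] + [p,q]. For instance
  ∂abe = be − ae + ab,
  ∂acf = cf − af + ac.
This gives a 12×6 integer matrix of rank 6; reducing to Smith normal form yields diagonal entries (1,1,1,1,1,1).

Computing H_k = (kernel of ∂_k) / (image of ∂_{k+1}):

  H_0: rank C_0 − rank ∂_1 = 6 − 5 = 1, and the invariant factors of ∂_1 are all 1, so H_0 = Z.
  H_1: rank ker ∂_1 − rank ∂_2 = (12 − 5) − 6 = 1, and the invariant factors of ∂_2 are all 1, so H_1 = Z.
  H_2: rank ker ∂_2 − rank ∂_3 = (6 − 6) − 0 = 0, and there is no ∂_3, so H_2 = 0.

H_0 = Z,  H_1 = Z,  H_2 = 0.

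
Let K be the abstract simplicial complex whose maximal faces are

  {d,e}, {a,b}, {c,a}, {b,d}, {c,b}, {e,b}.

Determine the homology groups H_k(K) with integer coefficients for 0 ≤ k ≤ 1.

Order the vertices as a < b < c < d < e. Listing each simplex with vertices in this order, K has dimension 1 with simplices:

  0-simplices (5): a, b, c, d, e
  1-simplices (6): ab, ac, bc, bd, be, de

so the chain groups are C_0 ≅ Z^5, C_1 ≅ Z^6.

∂_1: C_1 → C_0 maps an edge to its endpoints' difference, ∂[p,q] = q − p. For instance
  ∂ac = c − a.
The resulting 5×6 matrix has rank 4, and its Smith normal form has invariant factors (1,1,1,1).

Now H_k = ker ∂_k / im ∂_{k+1}, so:

  H_0: rank C_0 − rank ∂_1 = 5 − 4 = 1, and the invariant factors of ∂_1 are all 1, so H_0 = Z.
  H_1: rank ker ∂_1 − rank ∂_2 = (6 − 4) − 0 = 2, and there is no ∂_2, so H_1 = Z^2.

(K is a triangulation of a wedge of 2 circles.)

H_0 ≅ Z,  H_1 ≅ Z^2.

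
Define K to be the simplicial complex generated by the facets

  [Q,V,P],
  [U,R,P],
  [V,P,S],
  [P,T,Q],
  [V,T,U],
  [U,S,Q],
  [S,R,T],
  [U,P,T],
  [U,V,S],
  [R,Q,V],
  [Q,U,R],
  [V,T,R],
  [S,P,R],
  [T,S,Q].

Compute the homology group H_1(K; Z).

H_1 = Z^2.

Fix the vertex order P < Q < R < S < T < U < V and write every simplex with vertices in increasing order. Then dim K = 2 and the simplices of K are:

  0-simplices (7): P, Q, R, S, T, U, V
  1-simplices (21): PQ, PR, PS, PT, PU, PV, QR, QS, QT, QU, QV, RS, RT, RU, RV, ST, SU, SV, TU, TV, UV
  2-simplices (14): PQT, PQV, PRS, PRU, PSV, PTU, QRU, QRV, QST, QSU, RST, RTV, SUV, TUV

so the chain groups are C_0 ≅ Z^7, C_1 ≅ Z^21, C_2 ≅ Z^14.

Boundary ∂_1: C_1 → C_0 maps an edge to its endpoints' difference, ∂[p,q] = q − p. For instance
  ∂SV = V − S.
This gives a 7×21 integer matrix of rank 6; reducing to Smith normal form yields diagonal entries (1,1,1,1,1,1).

The boundary map ∂_2: C_2 → C_1 sends each 2-simplex [p,q,r] to [q,r] − [p,r] + [p,q]. For instance
  ∂PQV = QV − PV + PQ,
  ∂PRU = RU − PU + PR.
The 21×14 boundary matrix has rank 13 and Smith normal form diag(1,1,1,1,1,1,1,1,1,1,1,1,1).

Now H_k = ker ∂_k / im ∂_{k+1}, so:

  H_1: rank ker ∂_1 − rank ∂_2 = (21 − 6) − 13 = 2, and the invariant factors of ∂_2 are all 1, so H_1 ≅ Z^2.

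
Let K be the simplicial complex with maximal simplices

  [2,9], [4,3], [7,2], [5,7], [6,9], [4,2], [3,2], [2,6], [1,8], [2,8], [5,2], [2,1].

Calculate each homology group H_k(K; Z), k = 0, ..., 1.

H_0 = Z,  H_1 = Z^4.

We work with the vertex ordering 1 < 2 < 3 < 4 < 5 < 6 < 7 < 8 < 9. The simplices of K, each written with vertices in increasing order, are:

  0-simplices (9): [1], [2], [3], [4], [5], [6], [7], [8], [9]
  1-simplices (12): [1,2], [1,8], [2,3], [2,4], [2,5], [2,6], [2,7], [2,8], [2,9], [3,4], [5,7], [6,9]

giving chain groups C_0 ≅ Z^9, C_1 ≅ Z^12.

∂_1: C_1 → C_0 sends each edge [p,q] (with p < q) to q − p. For instance
  ∂[1,2] = [2] − [1].
This gives a 9×12 integer matrix of rank 8; reducing to Smith normal form yields diagonal entries (1,1,1,1,1,1,1,1).

From H_k ≅ ker(∂_k) / im(∂_{k+1}) we obtain:

  H_0: rank C_0 − rank ∂_1 = 9 − 8 = 1, and the invariant factors of ∂_1 are all 1, so H_0 = Z.
  H_1: rank ker ∂_1 − rank ∂_2 = (12 − 8) − 0 = 4, and there is no ∂_2, so H_1 = Z^4.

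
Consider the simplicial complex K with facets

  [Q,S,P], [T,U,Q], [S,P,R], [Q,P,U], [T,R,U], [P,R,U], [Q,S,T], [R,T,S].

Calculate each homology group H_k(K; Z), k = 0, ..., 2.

Order the vertices as P < Q < R < S < T < U. Listing each simplex with vertices in this order, K has dimension 2 with simplices:

  0-simplices (6): P, Q, R, S, T, U
  1-simplices (12): PQ, PR, PS, PU, QS, QT, QU, RS, RT, RU, ST, TU
  2-simplices (8): PQS, PQU, PRS, PRU, QST, QTU, RST, RTU

so the chain groups are C_0 ≅ Z^6, C_1 ≅ Z^12, C_2 ≅ Z^8.

The boundary map ∂_1: C_1 → C_0 is given by ∂[p,q] = [q] − [p].
As a 6×12 matrix over Z this has rank 5, with invariant factors (1,1,1,1,1).

∂_2: C_2 → C_1 maps a triangle to the signed sum of its edges. For instance
  ∂QTU = TU − QU + QT,
  ∂PRU = RU − PU + PR.
The resulting 12×8 matrix has rank 7, and its Smith normal form has invariant factors (1,1,1,1,1,1,1).

From H_k ≅ ker(∂_k) / im(∂_{k+1}) we obtain:

  H_0: rank C_0 − rank ∂_1 = 6 − 5 = 1, and the invariant factors of ∂_1 are all 1, so H_0 ≅ Z.
  H_1: rank ker ∂_1 − rank ∂_2 = (12 − 5) − 7 = 0, and the invariant factors of ∂_2 are all 1, so H_1 ≅ 0.
  H_2: rank ker ∂_2 − rank ∂_3 = (8 − 7) − 0 = 1, and there is no ∂_3, so H_2 ≅ Z.

As a check, the Euler characteristic is 6 − 12 + 8 = 2, which agrees with 1 − 0 + 1 = 2.

H_0 ≅ Z,  H_1 = 0,  H_2 ≅ Z.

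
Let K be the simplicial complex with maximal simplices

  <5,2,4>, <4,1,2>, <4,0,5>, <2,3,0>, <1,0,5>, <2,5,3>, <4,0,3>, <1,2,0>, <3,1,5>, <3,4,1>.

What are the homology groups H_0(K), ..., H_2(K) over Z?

H_0 = Z,  H_1 = Z/2,  H_2 = 0.

Fix the vertex order 0 < 1 < 2 < 3 < 4 < 5 and write every simplex with vertices in increasing order. Then dim K = 2 and the simplices of K are:

  0-simplices (6): [0], [1], [2], [3], [4], [5]
  1-simplices (15): [0,1], [0,2], [0,3], [0,4], [0,5], [1,2], [1,3], [1,4], [1,5], [2,3], [2,4], [2,5], [3,4], [3,5], [4,5]
  2-simplices (10): [0,1,2], [0,1,5], [0,2,3], [0,3,4], [0,4,5], [1,2,4], [1,3,4], [1,3,5], [2,3,5], [2,4,5]

Hence C_0 ≅ Z^6, C_1 ≅ Z^15, C_2 ≅ Z^10.

Boundary ∂_1: C_1 → C_0 maps an edge to its endpoints' difference, ∂[p,q] = q − p. For instance
  ∂[0,3] = [3] − [0].
The 6×15 boundary matrix has rank 5 and Smith normal form diag(1,1,1,1,1).

Boundary ∂_2: C_2 → C_1 sends each 2-simplex [p,q,r] to [q,r] − [p,r] + [p,q]. For instance
  ∂[0,4,5] = [4,5] − [0,5] + [0,4],
  ∂[0,1,5] = [1,5] − [0,5] + [0,1].
This gives a 15×10 integer matrix of rank 10; reducing to Smith normal form yields diagonal entries (1,1,1,1,1,1,1,1,1,2).

Now H_k = ker ∂_k / im ∂_{k+1}, so:

  H_0: rank C_0 − rank ∂_1 = 6 − 5 = 1, and the invariant factors of ∂_1 are all 1, so H_0 ≅ Z.
  H_1: rank ker ∂_1 − rank ∂_2 = (15 − 5) − 10 = 0, and ∂_2 has invariant factor 2 > 1, so H_1 ≅ Z/2.
  H_2: rank ker ∂_2 − rank ∂_3 = (10 − 10) − 0 = 0, and there is no ∂_3, so H_2 ≅ 0.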